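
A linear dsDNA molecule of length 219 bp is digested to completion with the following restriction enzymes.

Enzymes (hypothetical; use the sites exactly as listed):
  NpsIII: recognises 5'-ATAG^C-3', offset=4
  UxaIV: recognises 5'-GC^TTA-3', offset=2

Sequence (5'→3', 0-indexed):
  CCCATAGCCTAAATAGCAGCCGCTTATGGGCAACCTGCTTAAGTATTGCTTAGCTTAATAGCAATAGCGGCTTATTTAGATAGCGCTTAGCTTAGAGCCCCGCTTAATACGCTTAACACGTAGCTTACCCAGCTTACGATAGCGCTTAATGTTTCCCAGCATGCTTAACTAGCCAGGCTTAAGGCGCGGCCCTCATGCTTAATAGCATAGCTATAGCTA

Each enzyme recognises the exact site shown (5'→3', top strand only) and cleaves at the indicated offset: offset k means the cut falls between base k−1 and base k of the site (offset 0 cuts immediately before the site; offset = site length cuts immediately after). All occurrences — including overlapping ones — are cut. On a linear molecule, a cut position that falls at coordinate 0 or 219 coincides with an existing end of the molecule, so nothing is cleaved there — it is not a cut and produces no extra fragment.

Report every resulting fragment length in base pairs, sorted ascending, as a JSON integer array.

[3,3,3,4,5,5,5,6,6,7,7,7,7,9,9,9,9,11,12,12,12,14,15,19,20]

Per-enzyme occurrences:
  NpsIII (ATAGC, off=4): starts [3, 12, 57, 63, 79, 138, 201, 206, 212] → cuts [7, 16, 61, 67, 83, 142, 205, 210, 216]
  UxaIV (GCTTA, off=2): starts [21, 36, 47, 52, 69, 84, 89, 101, 110, 122, 131, 143, 162, 176, 196] → cuts [23, 38, 49, 54, 71, 86, 91, 103, 112, 124, 133, 145, 164, 178, 198]

Pooled cuts: [7, 16, 23, 38, 49, 54, 61, 67, 71, 83, 86, 91, 103, 112, 124, 133, 142, 145, 164, 178, 198, 205, 210, 216]

Fragment lengths:
  [0,7): 7 bp
  [7,16): 9 bp
  [16,23): 7 bp
  [23,38): 15 bp
  [38,49): 11 bp
  [49,54): 5 bp
  [54,61): 7 bp
  [61,67): 6 bp
  [67,71): 4 bp
  [71,83): 12 bp
  [83,86): 3 bp
  [86,91): 5 bp
  [91,103): 12 bp
  [103,112): 9 bp
  [112,124): 12 bp
  [124,133): 9 bp
  [133,142): 9 bp
  [142,145): 3 bp
  [145,164): 19 bp
  [164,178): 14 bp
  [178,198): 20 bp
  [198,205): 7 bp
  [205,210): 5 bp
  [210,216): 6 bp
  [216,219): 3 bp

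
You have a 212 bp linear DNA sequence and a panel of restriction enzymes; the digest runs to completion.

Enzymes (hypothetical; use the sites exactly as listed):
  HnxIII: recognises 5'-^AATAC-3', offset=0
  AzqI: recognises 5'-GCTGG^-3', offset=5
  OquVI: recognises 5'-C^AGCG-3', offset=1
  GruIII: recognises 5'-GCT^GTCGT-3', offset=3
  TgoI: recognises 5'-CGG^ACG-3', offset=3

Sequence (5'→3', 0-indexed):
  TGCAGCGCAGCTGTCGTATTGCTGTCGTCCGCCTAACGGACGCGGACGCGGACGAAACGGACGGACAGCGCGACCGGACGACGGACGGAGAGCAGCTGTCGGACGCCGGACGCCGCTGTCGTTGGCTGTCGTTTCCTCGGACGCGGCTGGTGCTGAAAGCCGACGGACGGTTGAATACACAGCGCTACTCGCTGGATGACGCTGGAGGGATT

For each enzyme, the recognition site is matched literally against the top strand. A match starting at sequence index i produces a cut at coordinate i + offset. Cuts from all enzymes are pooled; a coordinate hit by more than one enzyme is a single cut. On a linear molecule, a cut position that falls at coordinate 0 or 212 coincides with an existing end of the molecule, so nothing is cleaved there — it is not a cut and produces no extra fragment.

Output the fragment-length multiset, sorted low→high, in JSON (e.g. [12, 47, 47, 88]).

Scan for sites:
  HnxIII (AATAC, off=0): starts [173] → cuts [173]
  AzqI (GCTGG, off=5): starts [145, 190, 200] → cuts [150, 195, 205]
  OquVI (CAGCG, off=1): starts [2, 65, 179] → cuts [3, 66, 180]
  GruIII (GCTGTCGT, off=3): starts [9, 20, 114, 124] → cuts [12, 23, 117, 127]
  TgoI (CGGACG, off=3): starts [36, 42, 48, 57, 74, 81, 99, 106, 137, 163] → cuts [39, 45, 51, 60, 77, 84, 102, 109, 140, 166]

All cut coordinates (distinct, sorted): [3, 12, 23, 39, 45, 51, 60, 66, 77, 84, 102, 109, 117, 127, 140, 150, 166, 173, 180, 195, 205]

Fragment lengths:
  [0,3): 3 bp
  [3,12): 9 bp
  [12,23): 11 bp
  [23,39): 16 bp
  [39,45): 6 bp
  [45,51): 6 bp
  [51,60): 9 bp
  [60,66): 6 bp
  [66,77): 11 bp
  [77,84): 7 bp
  [84,102): 18 bp
  [102,109): 7 bp
  [109,117): 8 bp
  [117,127): 10 bp
  [127,140): 13 bp
  [140,150): 10 bp
  [150,166): 16 bp
  [166,173): 7 bp
  [173,180): 7 bp
  [180,195): 15 bp
  [195,205): 10 bp
  [205,212): 7 bp

[3,6,6,6,7,7,7,7,7,8,9,9,10,10,10,11,11,13,15,16,16,18]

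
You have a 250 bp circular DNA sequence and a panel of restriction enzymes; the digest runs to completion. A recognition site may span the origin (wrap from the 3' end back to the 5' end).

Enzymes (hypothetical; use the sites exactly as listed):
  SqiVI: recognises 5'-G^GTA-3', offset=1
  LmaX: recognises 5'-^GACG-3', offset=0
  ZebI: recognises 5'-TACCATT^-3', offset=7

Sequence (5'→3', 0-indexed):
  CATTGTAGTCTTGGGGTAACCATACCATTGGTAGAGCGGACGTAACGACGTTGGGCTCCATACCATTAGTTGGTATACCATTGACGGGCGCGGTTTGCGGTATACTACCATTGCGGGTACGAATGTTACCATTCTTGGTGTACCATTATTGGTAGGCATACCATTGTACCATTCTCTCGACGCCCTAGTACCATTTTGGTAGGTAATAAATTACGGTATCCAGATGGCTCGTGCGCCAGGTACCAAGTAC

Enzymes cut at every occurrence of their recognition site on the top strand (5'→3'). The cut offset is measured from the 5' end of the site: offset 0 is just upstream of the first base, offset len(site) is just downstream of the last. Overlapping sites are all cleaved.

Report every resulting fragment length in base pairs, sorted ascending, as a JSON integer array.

Scan for sites:
  SqiVI (GGTA, off=1): starts [14, 29, 71, 98, 115, 150, 197, 201, 214, 238] → cuts [15, 30, 72, 99, 116, 151, 198, 202, 215, 239]
  LmaX (GACG, off=0): starts [38, 46, 82, 178] → cuts [38, 46, 82, 178]
  ZebI (TACCATT, off=7): starts [22, 60, 75, 105, 126, 140, 158, 166, 188, 247] → cuts [4, 29, 67, 82, 112, 133, 147, 165, 173, 195]

All cut coordinates (distinct, sorted): [4, 15, 29, 30, 38, 46, 67, 72, 82, 99, 112, 116, 133, 147, 151, 165, 173, 178, 195, 198, 202, 215, 239]

Fragments:
  4→15: 11 bp
  15→29: 14 bp
  29→30: 1 bp
  30→38: 8 bp
  38→46: 8 bp
  46→67: 21 bp
  67→72: 5 bp
  72→82: 10 bp
  82→99: 17 bp
  99→112: 13 bp
  112→116: 4 bp
  116→133: 17 bp
  133→147: 14 bp
  147→151: 4 bp
  151→165: 14 bp
  165→173: 8 bp
  173→178: 5 bp
  178→195: 17 bp
  195→198: 3 bp
  198→202: 4 bp
  202→215: 13 bp
  215→239: 24 bp
  239→4 (wrap): 250-239+4 = 15 bp

[1,3,4,4,4,5,5,8,8,8,10,11,13,13,14,14,14,15,17,17,17,21,24]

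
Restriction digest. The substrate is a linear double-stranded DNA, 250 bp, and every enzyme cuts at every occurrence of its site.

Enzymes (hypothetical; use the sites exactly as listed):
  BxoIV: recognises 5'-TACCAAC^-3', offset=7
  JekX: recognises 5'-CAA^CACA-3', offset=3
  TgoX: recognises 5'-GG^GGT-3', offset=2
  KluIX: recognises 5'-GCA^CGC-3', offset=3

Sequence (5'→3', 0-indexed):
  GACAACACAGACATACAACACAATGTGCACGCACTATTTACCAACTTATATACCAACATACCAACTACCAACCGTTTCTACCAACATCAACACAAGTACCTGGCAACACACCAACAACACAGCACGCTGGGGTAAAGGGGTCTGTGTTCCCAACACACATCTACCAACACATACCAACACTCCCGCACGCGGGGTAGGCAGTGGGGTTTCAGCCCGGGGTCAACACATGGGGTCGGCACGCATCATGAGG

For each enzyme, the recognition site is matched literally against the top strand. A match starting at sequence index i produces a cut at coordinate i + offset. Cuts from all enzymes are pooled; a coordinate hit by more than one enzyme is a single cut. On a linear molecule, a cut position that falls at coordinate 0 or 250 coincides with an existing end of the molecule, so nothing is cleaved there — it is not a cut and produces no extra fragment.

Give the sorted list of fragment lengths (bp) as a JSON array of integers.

Scan for sites:
  BxoIV TACCAAC/7: at [38, 50, 58, 65, 78, 161, 171] ⇒ [45, 57, 65, 72, 85, 168, 178]
  JekX CAACACA/3: at [2, 15, 87, 103, 114, 150, 164, 220] ⇒ [5, 18, 90, 106, 117, 153, 167, 223]
  TgoX GGGGT/2: at [128, 136, 190, 202, 215, 228] ⇒ [130, 138, 192, 204, 217, 230]
  KluIX GCACGC/3: at [26, 121, 184, 235] ⇒ [29, 124, 187, 238]

Pooled cuts: [5, 18, 29, 45, 57, 65, 72, 85, 90, 106, 117, 124, 130, 138, 153, 167, 168, 178, 187, 192, 204, 217, 223, 230, 238]

Fragments:
  [0,5): 5 bp
  [5,18): 13 bp
  [18,29): 11 bp
  [29,45): 16 bp
  [45,57): 12 bp
  [57,65): 8 bp
  [65,72): 7 bp
  [72,85): 13 bp
  [85,90): 5 bp
  [90,106): 16 bp
  [106,117): 11 bp
  [117,124): 7 bp
  [124,130): 6 bp
  [130,138): 8 bp
  [138,153): 15 bp
  [153,167): 14 bp
  [167,168): 1 bp
  [168,178): 10 bp
  [178,187): 9 bp
  [187,192): 5 bp
  [192,204): 12 bp
  [204,217): 13 bp
  [217,223): 6 bp
  [223,230): 7 bp
  [230,238): 8 bp
  [238,250): 12 bp

[1,5,5,5,6,6,7,7,7,8,8,8,9,10,11,11,12,12,12,13,13,13,14,15,16,16]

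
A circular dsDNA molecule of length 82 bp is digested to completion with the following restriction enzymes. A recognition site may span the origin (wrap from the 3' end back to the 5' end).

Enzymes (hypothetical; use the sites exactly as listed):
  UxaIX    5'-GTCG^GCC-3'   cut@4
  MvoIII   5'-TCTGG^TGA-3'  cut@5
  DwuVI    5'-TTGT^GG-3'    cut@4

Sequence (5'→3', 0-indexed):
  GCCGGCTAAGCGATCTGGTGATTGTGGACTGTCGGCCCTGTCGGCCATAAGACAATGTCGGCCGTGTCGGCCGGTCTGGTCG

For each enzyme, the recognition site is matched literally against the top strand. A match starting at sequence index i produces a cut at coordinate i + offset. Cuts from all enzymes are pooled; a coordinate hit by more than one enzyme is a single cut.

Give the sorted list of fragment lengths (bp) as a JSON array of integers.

[7,9,9,9,13,17,18]

Per-enzyme occurrences:
  UxaIX (GTCGGCC, off=4): starts [30, 39, 56, 65, 78] → cuts [0, 34, 43, 60, 69]
  MvoIII (TCTGGTGA, off=5): starts [13] → cuts [18]
  DwuVI (TTGTGG, off=4): starts [21] → cuts [25]

All cut coordinates (distinct, sorted): [0, 18, 25, 34, 43, 60, 69]

Fragment lengths:
  0→18: 18 bp
  18→25: 7 bp
  25→34: 9 bp
  34→43: 9 bp
  43→60: 17 bp
  60→69: 9 bp
  69→0 (wrap): 82-69+0 = 13 bp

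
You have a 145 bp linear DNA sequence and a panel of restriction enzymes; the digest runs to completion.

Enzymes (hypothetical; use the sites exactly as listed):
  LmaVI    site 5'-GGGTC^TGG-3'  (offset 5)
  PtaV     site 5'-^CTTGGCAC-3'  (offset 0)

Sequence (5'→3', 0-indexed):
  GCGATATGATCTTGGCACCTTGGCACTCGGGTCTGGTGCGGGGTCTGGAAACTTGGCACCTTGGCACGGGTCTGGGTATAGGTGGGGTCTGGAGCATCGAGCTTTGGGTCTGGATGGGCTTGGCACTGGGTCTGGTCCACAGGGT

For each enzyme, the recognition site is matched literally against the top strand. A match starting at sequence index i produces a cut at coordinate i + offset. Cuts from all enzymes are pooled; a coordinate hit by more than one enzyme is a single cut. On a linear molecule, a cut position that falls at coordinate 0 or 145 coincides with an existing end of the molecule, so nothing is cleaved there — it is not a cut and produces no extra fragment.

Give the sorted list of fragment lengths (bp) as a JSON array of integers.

Scan for sites:
  LmaVI GGGTCTGG/5: at [28, 40, 67, 84, 105, 127] ⇒ [33, 45, 72, 89, 110, 132]
  PtaV CTTGGCAC/0: at [10, 18, 51, 59, 118] ⇒ [10, 18, 51, 59, 118]

All cut coordinates (distinct, sorted): [10, 18, 33, 45, 51, 59, 72, 89, 110, 118, 132]

Fragments:
  [0,10): 10 bp
  [10,18): 8 bp
  [18,33): 15 bp
  [33,45): 12 bp
  [45,51): 6 bp
  [51,59): 8 bp
  [59,72): 13 bp
  [72,89): 17 bp
  [89,110): 21 bp
  [110,118): 8 bp
  [118,132): 14 bp
  [132,145): 13 bp

[6,8,8,8,10,12,13,13,14,15,17,21]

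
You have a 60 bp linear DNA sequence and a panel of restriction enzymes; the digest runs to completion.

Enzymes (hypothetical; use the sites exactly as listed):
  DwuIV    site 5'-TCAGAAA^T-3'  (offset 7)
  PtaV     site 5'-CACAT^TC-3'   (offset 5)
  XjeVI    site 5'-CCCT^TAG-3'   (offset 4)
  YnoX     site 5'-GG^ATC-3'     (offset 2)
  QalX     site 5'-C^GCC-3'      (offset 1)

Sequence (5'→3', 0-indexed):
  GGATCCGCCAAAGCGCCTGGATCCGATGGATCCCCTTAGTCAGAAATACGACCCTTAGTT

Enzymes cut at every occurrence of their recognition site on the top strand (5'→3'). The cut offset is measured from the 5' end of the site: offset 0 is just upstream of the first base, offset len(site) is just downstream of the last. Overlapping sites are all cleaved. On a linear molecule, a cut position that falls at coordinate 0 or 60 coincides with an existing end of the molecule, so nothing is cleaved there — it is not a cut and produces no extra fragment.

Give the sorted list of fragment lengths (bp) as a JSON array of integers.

Per-enzyme occurrences:
  DwuIV (TCAGAAAT, off=7): starts [39] → cuts [46]
  PtaV (CACATTC, off=5): no sites
  XjeVI (CCCTTAG, off=4): starts [32, 51] → cuts [36, 55]
  YnoX (GGATC, off=2): starts [0, 18, 27] → cuts [2, 20, 29]
  QalX (CGCC, off=1): starts [5, 13] → cuts [6, 14]

Pooled cuts: [2, 6, 14, 20, 29, 36, 46, 55]

Fragment lengths:
  [0,2): 2 bp
  [2,6): 4 bp
  [6,14): 8 bp
  [14,20): 6 bp
  [20,29): 9 bp
  [29,36): 7 bp
  [36,46): 10 bp
  [46,55): 9 bp
  [55,60): 5 bp

[2,4,5,6,7,8,9,9,10]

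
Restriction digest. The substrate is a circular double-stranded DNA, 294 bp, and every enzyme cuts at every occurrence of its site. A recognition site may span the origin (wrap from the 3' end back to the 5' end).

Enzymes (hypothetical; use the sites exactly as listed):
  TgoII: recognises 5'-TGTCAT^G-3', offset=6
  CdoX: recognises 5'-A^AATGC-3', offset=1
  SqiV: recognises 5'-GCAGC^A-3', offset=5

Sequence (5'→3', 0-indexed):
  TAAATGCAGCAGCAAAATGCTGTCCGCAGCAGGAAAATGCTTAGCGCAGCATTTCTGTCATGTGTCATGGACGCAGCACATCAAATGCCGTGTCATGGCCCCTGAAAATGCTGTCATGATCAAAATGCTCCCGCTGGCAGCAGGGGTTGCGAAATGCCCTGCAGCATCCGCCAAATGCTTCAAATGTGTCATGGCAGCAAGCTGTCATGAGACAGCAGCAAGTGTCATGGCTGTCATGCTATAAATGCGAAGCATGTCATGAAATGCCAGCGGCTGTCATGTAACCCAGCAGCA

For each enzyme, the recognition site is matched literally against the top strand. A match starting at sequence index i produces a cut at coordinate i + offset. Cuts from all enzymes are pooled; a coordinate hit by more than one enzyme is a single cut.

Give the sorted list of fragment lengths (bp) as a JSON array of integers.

Scan for sites:
  TgoII TGTCATG/6: at [55, 62, 90, 111, 186, 202, 222, 231, 254, 274] ⇒ [61, 68, 96, 117, 192, 208, 228, 237, 260, 280]
  CdoX AAATGC/1: at [1, 14, 34, 82, 105, 122, 151, 172, 242, 261] ⇒ [2, 15, 35, 83, 106, 123, 152, 173, 243, 262]
  SqiV GCAGCA/5: at [5, 8, 25, 45, 72, 136, 160, 193, 214, 288] ⇒ [10, 13, 30, 50, 77, 141, 165, 198, 219, 293]

Pooled cuts: [2, 10, 13, 15, 30, 35, 50, 61, 68, 77, 83, 96, 106, 117, 123, 141, 152, 165, 173, 192, 198, 208, 219, 228, 237, 243, 260, 262, 280, 293]

Fragments:
  2→10: 8 bp
  10→13: 3 bp
  13→15: 2 bp
  15→30: 15 bp
  30→35: 5 bp
  35→50: 15 bp
  50→61: 11 bp
  61→68: 7 bp
  68→77: 9 bp
  77→83: 6 bp
  83→96: 13 bp
  96→106: 10 bp
  106→117: 11 bp
  117→123: 6 bp
  123→141: 18 bp
  141→152: 11 bp
  152→165: 13 bp
  165→173: 8 bp
  173→192: 19 bp
  192→198: 6 bp
  198→208: 10 bp
  208→219: 11 bp
  219→228: 9 bp
  228→237: 9 bp
  237→243: 6 bp
  243→260: 17 bp
  260→262: 2 bp
  262→280: 18 bp
  280→293: 13 bp
  293→2 (wrap): 294-293+2 = 3 bp

[2,2,3,3,5,6,6,6,6,7,8,8,9,9,9,10,10,11,11,11,11,13,13,13,15,15,17,18,18,19]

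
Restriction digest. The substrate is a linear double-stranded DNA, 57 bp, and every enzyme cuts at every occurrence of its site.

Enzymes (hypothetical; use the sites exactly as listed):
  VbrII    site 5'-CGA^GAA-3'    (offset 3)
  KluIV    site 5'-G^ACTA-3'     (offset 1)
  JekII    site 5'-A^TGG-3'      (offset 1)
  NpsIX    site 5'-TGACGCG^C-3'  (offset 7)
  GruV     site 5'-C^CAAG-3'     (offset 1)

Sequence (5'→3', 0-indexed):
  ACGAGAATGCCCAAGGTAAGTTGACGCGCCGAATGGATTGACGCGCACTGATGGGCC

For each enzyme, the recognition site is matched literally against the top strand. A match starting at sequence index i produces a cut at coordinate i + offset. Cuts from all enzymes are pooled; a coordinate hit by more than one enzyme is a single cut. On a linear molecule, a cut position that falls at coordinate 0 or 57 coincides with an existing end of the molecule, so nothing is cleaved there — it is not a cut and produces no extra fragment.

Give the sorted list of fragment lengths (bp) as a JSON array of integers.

Scan for sites:
  VbrII (CGAGAA, off=3): starts [1] → cuts [4]
  KluIV (GACTA, off=1): no sites
  JekII (ATGG, off=1): starts [32, 50] → cuts [33, 51]
  NpsIX (TGACGCGC, off=7): starts [21, 38] → cuts [28, 45]
  GruV (CCAAG, off=1): starts [10] → cuts [11]

All cut coordinates (distinct, sorted): [4, 11, 28, 33, 45, 51]

Fragment lengths:
  [0,4): 4 bp
  [4,11): 7 bp
  [11,28): 17 bp
  [28,33): 5 bp
  [33,45): 12 bp
  [45,51): 6 bp
  [51,57): 6 bp

[4,5,6,6,7,12,17]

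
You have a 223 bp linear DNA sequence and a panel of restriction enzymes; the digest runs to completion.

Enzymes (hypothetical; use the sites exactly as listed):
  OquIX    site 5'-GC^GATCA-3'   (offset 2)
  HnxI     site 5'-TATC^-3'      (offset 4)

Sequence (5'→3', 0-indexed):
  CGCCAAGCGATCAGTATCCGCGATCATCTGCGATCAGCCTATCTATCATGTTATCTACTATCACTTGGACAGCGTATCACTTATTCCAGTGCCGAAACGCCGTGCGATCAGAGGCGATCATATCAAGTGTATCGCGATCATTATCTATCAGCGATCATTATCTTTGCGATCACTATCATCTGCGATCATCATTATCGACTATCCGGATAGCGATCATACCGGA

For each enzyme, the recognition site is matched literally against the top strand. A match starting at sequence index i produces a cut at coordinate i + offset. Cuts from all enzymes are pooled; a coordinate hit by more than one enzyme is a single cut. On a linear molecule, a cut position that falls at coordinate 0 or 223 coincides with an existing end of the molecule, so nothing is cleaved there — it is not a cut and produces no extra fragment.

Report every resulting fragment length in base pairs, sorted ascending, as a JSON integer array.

Scan for sites:
  OquIX GCGATCA/2: at [6, 19, 29, 103, 113, 133, 150, 165, 181, 209] ⇒ [8, 21, 31, 105, 115, 135, 152, 167, 183, 211]
  HnxI TATC/4: at [14, 39, 43, 51, 58, 74, 120, 129, 141, 145, 158, 173, 192, 199] ⇒ [18, 43, 47, 55, 62, 78, 124, 133, 145, 149, 162, 177, 196, 203]

Pooled cuts: [8, 18, 21, 31, 43, 47, 55, 62, 78, 105, 115, 124, 133, 135, 145, 149, 152, 162, 167, 177, 183, 196, 203, 211]

Fragment lengths:
  [0,8): 8 bp
  [8,18): 10 bp
  [18,21): 3 bp
  [21,31): 10 bp
  [31,43): 12 bp
  [43,47): 4 bp
  [47,55): 8 bp
  [55,62): 7 bp
  [62,78): 16 bp
  [78,105): 27 bp
  [105,115): 10 bp
  [115,124): 9 bp
  [124,133): 9 bp
  [133,135): 2 bp
  [135,145): 10 bp
  [145,149): 4 bp
  [149,152): 3 bp
  [152,162): 10 bp
  [162,167): 5 bp
  [167,177): 10 bp
  [177,183): 6 bp
  [183,196): 13 bp
  [196,203): 7 bp
  [203,211): 8 bp
  [211,223): 12 bp

[2,3,3,4,4,5,6,7,7,8,8,8,9,9,10,10,10,10,10,10,12,12,13,16,27]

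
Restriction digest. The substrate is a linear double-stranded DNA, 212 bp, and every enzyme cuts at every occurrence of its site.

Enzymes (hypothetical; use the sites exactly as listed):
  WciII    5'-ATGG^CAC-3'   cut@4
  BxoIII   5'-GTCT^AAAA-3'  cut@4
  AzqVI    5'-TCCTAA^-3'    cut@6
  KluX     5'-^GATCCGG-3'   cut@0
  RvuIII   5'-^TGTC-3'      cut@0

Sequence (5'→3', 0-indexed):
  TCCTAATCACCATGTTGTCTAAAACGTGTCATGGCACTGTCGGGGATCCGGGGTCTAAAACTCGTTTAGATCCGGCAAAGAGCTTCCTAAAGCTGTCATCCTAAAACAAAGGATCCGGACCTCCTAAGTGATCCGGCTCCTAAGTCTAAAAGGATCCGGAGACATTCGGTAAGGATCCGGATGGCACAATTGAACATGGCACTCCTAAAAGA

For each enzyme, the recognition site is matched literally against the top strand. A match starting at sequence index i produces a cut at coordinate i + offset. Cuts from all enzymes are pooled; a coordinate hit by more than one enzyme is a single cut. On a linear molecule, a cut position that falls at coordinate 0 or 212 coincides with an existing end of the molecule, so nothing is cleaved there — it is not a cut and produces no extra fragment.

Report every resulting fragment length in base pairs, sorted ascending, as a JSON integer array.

Per-enzyme occurrences:
  WciII (ATGGCAC, off=4): starts [30, 180, 195] → cuts [34, 184, 199]
  BxoIII (GTCTAAAA, off=4): starts [16, 52, 143] → cuts [20, 56, 147]
  AzqVI (TCCTAA, off=6): starts [0, 84, 98, 121, 137, 202] → cuts [6, 90, 104, 127, 143, 208]
  KluX (GATCCGG, off=0): starts [44, 68, 111, 129, 152, 173] → cuts [44, 68, 111, 129, 152, 173]
  RvuIII (TGTC, off=0): starts [15, 26, 37, 93] → cuts [15, 26, 37, 93]

All cut coordinates (distinct, sorted): [6, 15, 20, 26, 34, 37, 44, 56, 68, 90, 93, 104, 111, 127, 129, 143, 147, 152, 173, 184, 199, 208]

Fragments:
  [0,6): 6 bp
  [6,15): 9 bp
  [15,20): 5 bp
  [20,26): 6 bp
  [26,34): 8 bp
  [34,37): 3 bp
  [37,44): 7 bp
  [44,56): 12 bp
  [56,68): 12 bp
  [68,90): 22 bp
  [90,93): 3 bp
  [93,104): 11 bp
  [104,111): 7 bp
  [111,127): 16 bp
  [127,129): 2 bp
  [129,143): 14 bp
  [143,147): 4 bp
  [147,152): 5 bp
  [152,173): 21 bp
  [173,184): 11 bp
  [184,199): 15 bp
  [199,208): 9 bp
  [208,212): 4 bp

[2,3,3,4,4,5,5,6,6,7,7,8,9,9,11,11,12,12,14,15,16,21,22]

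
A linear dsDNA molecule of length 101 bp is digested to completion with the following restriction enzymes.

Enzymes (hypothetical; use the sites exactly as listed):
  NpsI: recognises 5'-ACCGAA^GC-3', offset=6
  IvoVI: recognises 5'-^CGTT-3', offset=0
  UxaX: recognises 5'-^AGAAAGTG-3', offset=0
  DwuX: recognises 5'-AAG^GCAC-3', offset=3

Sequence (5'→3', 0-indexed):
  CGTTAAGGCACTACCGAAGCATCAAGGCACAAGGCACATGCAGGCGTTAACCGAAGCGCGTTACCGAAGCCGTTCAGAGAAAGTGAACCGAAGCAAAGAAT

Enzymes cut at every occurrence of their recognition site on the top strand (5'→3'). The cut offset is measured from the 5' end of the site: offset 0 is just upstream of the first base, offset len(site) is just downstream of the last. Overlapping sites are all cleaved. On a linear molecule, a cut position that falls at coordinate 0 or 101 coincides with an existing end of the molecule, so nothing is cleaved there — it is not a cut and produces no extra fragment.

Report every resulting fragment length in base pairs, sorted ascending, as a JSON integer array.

[2,3,7,7,7,8,9,10,11,11,11,15]

Scan for sites:
  NpsI ACCGAAGC/6: at [12, 49, 62, 86] ⇒ [18, 55, 68, 92]
  IvoVI CGTT/0: at [0, 44, 58, 70] ⇒ [44, 58, 70] (position 0 is a terminus of the linear molecule — no cut)
  UxaX AGAAAGTG/0: at [77] ⇒ [77]
  DwuX AAGGCAC/3: at [4, 23, 30] ⇒ [7, 26, 33]

Pooled cuts: [7, 18, 26, 33, 44, 55, 58, 68, 70, 77, 92]

Fragment lengths:
  [0,7): 7 bp
  [7,18): 11 bp
  [18,26): 8 bp
  [26,33): 7 bp
  [33,44): 11 bp
  [44,55): 11 bp
  [55,58): 3 bp
  [58,68): 10 bp
  [68,70): 2 bp
  [70,77): 7 bp
  [77,92): 15 bp
  [92,101): 9 bp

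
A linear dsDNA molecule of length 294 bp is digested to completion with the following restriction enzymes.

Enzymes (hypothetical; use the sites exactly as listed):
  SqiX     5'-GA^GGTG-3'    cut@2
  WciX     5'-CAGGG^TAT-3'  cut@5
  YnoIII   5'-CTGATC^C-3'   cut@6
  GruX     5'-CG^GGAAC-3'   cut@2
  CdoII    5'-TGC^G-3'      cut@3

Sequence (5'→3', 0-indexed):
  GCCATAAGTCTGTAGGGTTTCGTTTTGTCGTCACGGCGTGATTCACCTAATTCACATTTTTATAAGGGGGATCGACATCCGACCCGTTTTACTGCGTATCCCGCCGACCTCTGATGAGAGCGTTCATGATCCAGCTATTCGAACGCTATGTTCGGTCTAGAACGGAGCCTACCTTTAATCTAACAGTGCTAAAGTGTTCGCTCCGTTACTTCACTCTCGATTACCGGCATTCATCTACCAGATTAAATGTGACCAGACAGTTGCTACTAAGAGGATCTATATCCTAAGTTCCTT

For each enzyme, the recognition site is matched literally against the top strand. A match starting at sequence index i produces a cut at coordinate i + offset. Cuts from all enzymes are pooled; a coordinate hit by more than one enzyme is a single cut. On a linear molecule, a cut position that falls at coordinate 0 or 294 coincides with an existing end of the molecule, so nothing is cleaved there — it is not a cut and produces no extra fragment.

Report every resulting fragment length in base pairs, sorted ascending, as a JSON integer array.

[95,199]

Per-enzyme occurrences:
  SqiX (GAGGTG, off=2): no sites
  WciX (CAGGGTAT, off=5): no sites
  YnoIII (CTGATCC, off=6): no sites
  GruX (CGGGAAC, off=2): no sites
  CdoII TGCG/3: at [92] ⇒ [95]

All cut coordinates (distinct, sorted): [95]

Fragment lengths:
  [0,95): 95 bp
  [95,294): 199 bp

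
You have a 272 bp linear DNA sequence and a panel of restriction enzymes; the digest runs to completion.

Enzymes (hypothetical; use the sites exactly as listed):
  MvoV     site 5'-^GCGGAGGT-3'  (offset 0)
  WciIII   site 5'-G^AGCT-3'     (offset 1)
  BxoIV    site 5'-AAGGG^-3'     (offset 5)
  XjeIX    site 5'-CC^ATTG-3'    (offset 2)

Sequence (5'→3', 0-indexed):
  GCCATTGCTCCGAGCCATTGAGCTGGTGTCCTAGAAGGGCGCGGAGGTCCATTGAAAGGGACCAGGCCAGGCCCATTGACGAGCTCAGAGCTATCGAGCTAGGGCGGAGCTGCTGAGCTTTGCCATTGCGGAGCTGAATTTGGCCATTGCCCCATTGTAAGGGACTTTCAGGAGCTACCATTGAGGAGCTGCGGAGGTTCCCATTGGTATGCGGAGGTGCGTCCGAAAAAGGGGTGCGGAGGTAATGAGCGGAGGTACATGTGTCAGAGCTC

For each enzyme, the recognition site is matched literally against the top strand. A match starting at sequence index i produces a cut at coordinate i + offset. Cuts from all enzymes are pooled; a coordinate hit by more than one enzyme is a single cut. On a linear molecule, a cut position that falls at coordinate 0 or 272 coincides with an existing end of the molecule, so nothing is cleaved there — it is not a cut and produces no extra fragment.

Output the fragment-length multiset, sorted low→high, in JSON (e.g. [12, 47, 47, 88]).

[1,2,3,4,4,5,7,7,7,7,7,8,8,8,8,9,9,10,10,10,11,12,13,13,14,14,19,19,23]

Scan for sites:
  MvoV GCGGAGGT/0: at [40, 190, 210, 235, 248] ⇒ [40, 190, 210, 235, 248]
  WciIII GAGCT/1: at [19, 80, 87, 95, 106, 114, 130, 171, 185, 266] ⇒ [20, 81, 88, 96, 107, 115, 131, 172, 186, 267]
  BxoIV AAGGG/5: at [34, 55, 158, 228] ⇒ [39, 60, 163, 233]
  XjeIX CCATTG/2: at [1, 14, 48, 72, 122, 143, 151, 177, 200] ⇒ [3, 16, 50, 74, 124, 145, 153, 179, 202]

Pooled cuts: [3, 16, 20, 39, 40, 50, 60, 74, 81, 88, 96, 107, 115, 124, 131, 145, 153, 163, 172, 179, 186, 190, 202, 210, 233, 235, 248, 267]

Fragment lengths:
  [0,3): 3 bp
  [3,16): 13 bp
  [16,20): 4 bp
  [20,39): 19 bp
  [39,40): 1 bp
  [40,50): 10 bp
  [50,60): 10 bp
  [60,74): 14 bp
  [74,81): 7 bp
  [81,88): 7 bp
  [88,96): 8 bp
  [96,107): 11 bp
  [107,115): 8 bp
  [115,124): 9 bp
  [124,131): 7 bp
  [131,145): 14 bp
  [145,153): 8 bp
  [153,163): 10 bp
  [163,172): 9 bp
  [172,179): 7 bp
  [179,186): 7 bp
  [186,190): 4 bp
  [190,202): 12 bp
  [202,210): 8 bp
  [210,233): 23 bp
  [233,235): 2 bp
  [235,248): 13 bp
  [248,267): 19 bp
  [267,272): 5 bp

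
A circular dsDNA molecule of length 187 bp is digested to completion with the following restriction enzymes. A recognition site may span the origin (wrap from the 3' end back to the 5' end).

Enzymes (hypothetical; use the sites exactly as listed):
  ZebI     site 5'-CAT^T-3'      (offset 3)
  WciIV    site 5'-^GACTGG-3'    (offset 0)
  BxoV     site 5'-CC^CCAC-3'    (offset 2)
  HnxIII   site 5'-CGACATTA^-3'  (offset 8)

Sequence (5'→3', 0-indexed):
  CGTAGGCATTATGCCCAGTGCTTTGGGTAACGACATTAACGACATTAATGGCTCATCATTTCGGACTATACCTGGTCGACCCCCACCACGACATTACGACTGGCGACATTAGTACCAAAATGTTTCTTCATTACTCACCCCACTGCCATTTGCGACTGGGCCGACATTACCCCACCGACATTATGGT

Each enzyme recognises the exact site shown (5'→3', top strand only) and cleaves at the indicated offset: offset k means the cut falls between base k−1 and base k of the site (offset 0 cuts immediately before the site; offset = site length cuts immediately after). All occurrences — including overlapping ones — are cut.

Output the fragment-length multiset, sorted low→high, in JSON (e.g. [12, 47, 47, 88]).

Scan for sites:
  ZebI (CATT, off=3): starts [6, 33, 42, 56, 91, 106, 128, 146, 164, 178] → cuts [9, 36, 45, 59, 94, 109, 131, 149, 167, 181]
  WciIV (GACTGG, off=0): starts [97, 153] → cuts [97, 153]
  BxoV (CCCCAC, off=2): starts [80, 137, 169] → cuts [82, 139, 171]
  HnxIII (CGACATTA, off=8): starts [30, 39, 88, 103, 161, 175] → cuts [38, 47, 96, 111, 169, 183]

Pooled cuts: [9, 36, 38, 45, 47, 59, 82, 94, 96, 97, 109, 111, 131, 139, 149, 153, 167, 169, 171, 181, 183]

Fragment lengths:
  9→36: 27 bp
  36→38: 2 bp
  38→45: 7 bp
  45→47: 2 bp
  47→59: 12 bp
  59→82: 23 bp
  82→94: 12 bp
  94→96: 2 bp
  96→97: 1 bp
  97→109: 12 bp
  109→111: 2 bp
  111→131: 20 bp
  131→139: 8 bp
  139→149: 10 bp
  149→153: 4 bp
  153→167: 14 bp
  167→169: 2 bp
  169→171: 2 bp
  171→181: 10 bp
  181→183: 2 bp
  183→9 (wrap): 187-183+9 = 13 bp

[1,2,2,2,2,2,2,2,4,7,8,10,10,12,12,12,13,14,20,23,27]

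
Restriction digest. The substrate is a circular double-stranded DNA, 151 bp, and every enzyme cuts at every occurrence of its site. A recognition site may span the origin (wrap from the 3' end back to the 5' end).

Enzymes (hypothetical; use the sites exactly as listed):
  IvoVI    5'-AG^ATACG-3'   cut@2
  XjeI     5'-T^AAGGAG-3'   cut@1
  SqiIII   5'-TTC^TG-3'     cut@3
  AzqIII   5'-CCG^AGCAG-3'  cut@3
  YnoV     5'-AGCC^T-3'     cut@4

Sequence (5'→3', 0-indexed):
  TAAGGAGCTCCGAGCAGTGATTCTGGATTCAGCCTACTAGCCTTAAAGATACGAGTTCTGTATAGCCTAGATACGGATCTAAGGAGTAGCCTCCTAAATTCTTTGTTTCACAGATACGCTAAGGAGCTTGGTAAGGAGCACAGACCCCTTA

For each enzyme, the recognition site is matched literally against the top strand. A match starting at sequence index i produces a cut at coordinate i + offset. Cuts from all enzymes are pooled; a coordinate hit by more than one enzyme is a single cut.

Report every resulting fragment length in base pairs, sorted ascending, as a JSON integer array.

Per-enzyme occurrences:
  IvoVI AGATACG/2: at [46, 68, 111] ⇒ [48, 70, 113]
  XjeI TAAGGAG/1: at [0, 79, 119, 131] ⇒ [1, 80, 120, 132]
  SqiIII TTCTG/3: at [20, 55] ⇒ [23, 58]
  AzqIII CCGAGCAG/3: at [9] ⇒ [12]
  YnoV AGCCT/4: at [30, 38, 63, 87] ⇒ [34, 42, 67, 91]

All cut coordinates (distinct, sorted): [1, 12, 23, 34, 42, 48, 58, 67, 70, 80, 91, 113, 120, 132]

Fragments:
  1→12: 11 bp
  12→23: 11 bp
  23→34: 11 bp
  34→42: 8 bp
  42→48: 6 bp
  48→58: 10 bp
  58→67: 9 bp
  67→70: 3 bp
  70→80: 10 bp
  80→91: 11 bp
  91→113: 22 bp
  113→120: 7 bp
  120→132: 12 bp
  132→1 (wrap): 151-132+1 = 20 bp

[3,6,7,8,9,10,10,11,11,11,11,12,20,22]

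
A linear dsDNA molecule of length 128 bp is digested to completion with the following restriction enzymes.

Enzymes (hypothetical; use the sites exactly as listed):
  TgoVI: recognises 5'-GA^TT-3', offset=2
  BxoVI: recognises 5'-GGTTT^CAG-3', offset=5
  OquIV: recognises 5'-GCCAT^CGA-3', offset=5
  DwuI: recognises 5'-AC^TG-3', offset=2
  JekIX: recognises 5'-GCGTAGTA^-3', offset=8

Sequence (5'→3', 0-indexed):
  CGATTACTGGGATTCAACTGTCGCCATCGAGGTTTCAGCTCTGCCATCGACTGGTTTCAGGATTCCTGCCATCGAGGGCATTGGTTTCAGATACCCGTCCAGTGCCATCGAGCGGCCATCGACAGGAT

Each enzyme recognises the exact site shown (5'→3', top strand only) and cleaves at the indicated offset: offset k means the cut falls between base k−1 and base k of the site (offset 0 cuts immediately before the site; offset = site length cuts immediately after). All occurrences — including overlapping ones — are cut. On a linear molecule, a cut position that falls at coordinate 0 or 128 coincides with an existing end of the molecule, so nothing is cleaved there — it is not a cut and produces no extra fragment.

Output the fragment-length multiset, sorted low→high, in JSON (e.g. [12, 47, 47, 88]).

Per-enzyme occurrences:
  TgoVI GATT/2: at [1, 10, 60] ⇒ [3, 12, 62]
  BxoVI GGTTTCAG/5: at [30, 52, 82] ⇒ [35, 57, 87]
  OquIV GCCATCGA/5: at [22, 42, 67, 103, 114] ⇒ [27, 47, 72, 108, 119]
  DwuI ACTG/2: at [5, 16, 49] ⇒ [7, 18, 51]
  JekIX (GCGTAGTA, off=8): no sites

All cut coordinates (distinct, sorted): [3, 7, 12, 18, 27, 35, 47, 51, 57, 62, 72, 87, 108, 119]

Fragment lengths:
  [0,3): 3 bp
  [3,7): 4 bp
  [7,12): 5 bp
  [12,18): 6 bp
  [18,27): 9 bp
  [27,35): 8 bp
  [35,47): 12 bp
  [47,51): 4 bp
  [51,57): 6 bp
  [57,62): 5 bp
  [62,72): 10 bp
  [72,87): 15 bp
  [87,108): 21 bp
  [108,119): 11 bp
  [119,128): 9 bp

[3,4,4,5,5,6,6,8,9,9,10,11,12,15,21]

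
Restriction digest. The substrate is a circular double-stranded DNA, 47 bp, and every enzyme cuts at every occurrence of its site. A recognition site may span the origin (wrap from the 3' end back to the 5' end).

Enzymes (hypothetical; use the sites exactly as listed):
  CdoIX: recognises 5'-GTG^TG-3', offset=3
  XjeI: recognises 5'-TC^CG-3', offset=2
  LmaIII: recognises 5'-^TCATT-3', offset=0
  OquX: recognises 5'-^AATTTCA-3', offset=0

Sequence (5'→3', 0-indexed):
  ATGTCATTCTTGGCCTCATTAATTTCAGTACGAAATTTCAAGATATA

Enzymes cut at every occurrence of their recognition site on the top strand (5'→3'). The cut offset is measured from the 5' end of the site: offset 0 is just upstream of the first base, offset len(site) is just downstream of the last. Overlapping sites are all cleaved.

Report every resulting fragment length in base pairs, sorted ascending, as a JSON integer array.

[5,12,13,17]

Site scan:
  CdoIX (GTGTG, off=3): no sites
  XjeI (TCCG, off=2): no sites
  LmaIII TCATT/0: at [3, 15] ⇒ [3, 15]
  OquX AATTTCA/0: at [20, 33] ⇒ [20, 33]

All cut coordinates (distinct, sorted): [3, 15, 20, 33]

Fragments:
  3→15: 12 bp
  15→20: 5 bp
  20→33: 13 bp
  33→3 (wrap): 47-33+3 = 17 bp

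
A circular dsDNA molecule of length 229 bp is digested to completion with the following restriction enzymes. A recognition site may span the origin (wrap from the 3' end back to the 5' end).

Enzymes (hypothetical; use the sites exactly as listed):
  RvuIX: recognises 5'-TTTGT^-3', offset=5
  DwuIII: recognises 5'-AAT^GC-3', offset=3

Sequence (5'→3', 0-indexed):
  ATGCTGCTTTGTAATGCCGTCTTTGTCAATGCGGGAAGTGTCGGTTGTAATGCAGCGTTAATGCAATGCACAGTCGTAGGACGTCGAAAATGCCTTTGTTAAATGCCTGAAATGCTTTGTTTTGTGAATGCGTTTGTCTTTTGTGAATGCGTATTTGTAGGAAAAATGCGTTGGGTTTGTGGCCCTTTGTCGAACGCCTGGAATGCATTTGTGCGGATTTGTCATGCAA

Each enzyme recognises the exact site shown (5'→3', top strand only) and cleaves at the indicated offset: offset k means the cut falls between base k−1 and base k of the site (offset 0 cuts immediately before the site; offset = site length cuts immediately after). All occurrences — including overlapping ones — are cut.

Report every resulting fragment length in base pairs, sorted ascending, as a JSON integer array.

Site scan:
  RvuIX TTTGT/5: at [7, 21, 94, 115, 120, 132, 139, 153, 175, 185, 207, 217] ⇒ [12, 26, 99, 120, 125, 137, 144, 158, 180, 190, 212, 222]
  DwuIII AATGC/3: at [12, 27, 48, 59, 64, 88, 101, 110, 126, 145, 164, 201, 228] ⇒ [2, 15, 30, 51, 62, 67, 91, 104, 113, 129, 148, 167, 204]

Pooled cuts: [2, 12, 15, 26, 30, 51, 62, 67, 91, 99, 104, 113, 120, 125, 129, 137, 144, 148, 158, 167, 180, 190, 204, 212, 222]

Fragment lengths:
  2→12: 10 bp
  12→15: 3 bp
  15→26: 11 bp
  26→30: 4 bp
  30→51: 21 bp
  51→62: 11 bp
  62→67: 5 bp
  67→91: 24 bp
  91→99: 8 bp
  99→104: 5 bp
  104→113: 9 bp
  113→120: 7 bp
  120→125: 5 bp
  125→129: 4 bp
  129→137: 8 bp
  137→144: 7 bp
  144→148: 4 bp
  148→158: 10 bp
  158→167: 9 bp
  167→180: 13 bp
  180→190: 10 bp
  190→204: 14 bp
  204→212: 8 bp
  212→222: 10 bp
  222→2 (wrap): 229-222+2 = 9 bp

[3,4,4,4,5,5,5,7,7,8,8,8,9,9,9,10,10,10,10,11,11,13,14,21,24]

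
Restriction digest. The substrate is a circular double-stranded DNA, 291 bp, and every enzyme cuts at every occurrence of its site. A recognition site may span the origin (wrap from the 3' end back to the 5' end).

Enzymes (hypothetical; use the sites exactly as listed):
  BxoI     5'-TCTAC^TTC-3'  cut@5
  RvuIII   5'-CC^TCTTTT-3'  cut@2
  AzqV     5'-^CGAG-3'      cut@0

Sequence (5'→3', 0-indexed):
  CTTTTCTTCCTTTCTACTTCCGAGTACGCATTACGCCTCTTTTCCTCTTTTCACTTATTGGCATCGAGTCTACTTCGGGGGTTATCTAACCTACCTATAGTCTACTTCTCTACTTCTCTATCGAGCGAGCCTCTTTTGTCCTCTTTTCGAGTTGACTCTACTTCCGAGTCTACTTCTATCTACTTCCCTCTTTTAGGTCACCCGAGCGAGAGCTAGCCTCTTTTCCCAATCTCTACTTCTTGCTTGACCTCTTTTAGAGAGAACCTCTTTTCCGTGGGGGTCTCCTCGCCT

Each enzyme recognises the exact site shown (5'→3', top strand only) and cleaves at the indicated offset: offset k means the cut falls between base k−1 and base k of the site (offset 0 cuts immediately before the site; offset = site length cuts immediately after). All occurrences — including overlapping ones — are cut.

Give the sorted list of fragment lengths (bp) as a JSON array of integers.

[3,3,4,4,5,6,6,8,8,8,9,9,10,10,12,13,14,14,16,17,18,18,19,25,32]

Scan for sites:
  BxoI (TCTACTTC, off=5): starts [12, 68, 100, 108, 156, 168, 178, 231] → cuts [17, 73, 105, 113, 161, 173, 183, 236]
  RvuIII (CCTCTTTT, off=2): starts [35, 43, 129, 139, 186, 216, 247, 263, 288] → cuts [37, 45, 131, 141, 188, 218, 249, 265, 290]
  AzqV (CGAG, off=0): starts [20, 64, 121, 125, 147, 164, 202, 206] → cuts [20, 64, 121, 125, 147, 164, 202, 206]

All cut coordinates (distinct, sorted): [17, 20, 37, 45, 64, 73, 105, 113, 121, 125, 131, 141, 147, 161, 164, 173, 183, 188, 202, 206, 218, 236, 249, 265, 290]

Fragments:
  17→20: 3 bp
  20→37: 17 bp
  37→45: 8 bp
  45→64: 19 bp
  64→73: 9 bp
  73→105: 32 bp
  105→113: 8 bp
  113→121: 8 bp
  121→125: 4 bp
  125→131: 6 bp
  131→141: 10 bp
  141→147: 6 bp
  147→161: 14 bp
  161→164: 3 bp
  164→173: 9 bp
  173→183: 10 bp
  183→188: 5 bp
  188→202: 14 bp
  202→206: 4 bp
  206→218: 12 bp
  218→236: 18 bp
  236→249: 13 bp
  249→265: 16 bp
  265→290: 25 bp
  290→17 (wrap): 291-290+17 = 18 bp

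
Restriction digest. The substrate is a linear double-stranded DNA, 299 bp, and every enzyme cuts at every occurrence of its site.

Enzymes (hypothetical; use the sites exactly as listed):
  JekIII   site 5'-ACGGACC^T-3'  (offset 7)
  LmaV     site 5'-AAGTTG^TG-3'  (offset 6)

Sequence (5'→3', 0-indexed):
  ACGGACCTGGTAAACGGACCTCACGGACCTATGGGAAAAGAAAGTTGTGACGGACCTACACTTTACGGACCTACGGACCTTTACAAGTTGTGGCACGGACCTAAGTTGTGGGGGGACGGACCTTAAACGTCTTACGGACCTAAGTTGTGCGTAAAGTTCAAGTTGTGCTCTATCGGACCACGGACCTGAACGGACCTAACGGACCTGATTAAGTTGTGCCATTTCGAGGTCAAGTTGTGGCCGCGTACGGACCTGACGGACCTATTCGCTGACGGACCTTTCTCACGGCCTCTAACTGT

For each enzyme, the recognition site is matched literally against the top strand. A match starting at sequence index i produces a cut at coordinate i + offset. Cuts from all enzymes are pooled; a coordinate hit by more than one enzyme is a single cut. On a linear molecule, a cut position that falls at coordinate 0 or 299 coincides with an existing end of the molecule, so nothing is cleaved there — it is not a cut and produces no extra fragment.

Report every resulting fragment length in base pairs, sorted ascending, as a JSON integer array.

[7,7,7,8,9,9,9,9,10,11,11,11,13,14,15,16,16,18,18,18,21,21,21]

Scan for sites:
  JekIII (ACGGACCT, off=7): starts [0, 13, 22, 49, 64, 72, 94, 115, 133, 179, 189, 198, 246, 255, 271] → cuts [7, 20, 29, 56, 71, 79, 101, 122, 140, 186, 196, 205, 253, 262, 278]
  LmaV (AAGTTGTG, off=6): starts [41, 84, 102, 141, 159, 210, 231] → cuts [47, 90, 108, 147, 165, 216, 237]

Pooled cuts: [7, 20, 29, 47, 56, 71, 79, 90, 101, 108, 122, 140, 147, 165, 186, 196, 205, 216, 237, 253, 262, 278]

Fragments:
  [0,7): 7 bp
  [7,20): 13 bp
  [20,29): 9 bp
  [29,47): 18 bp
  [47,56): 9 bp
  [56,71): 15 bp
  [71,79): 8 bp
  [79,90): 11 bp
  [90,101): 11 bp
  [101,108): 7 bp
  [108,122): 14 bp
  [122,140): 18 bp
  [140,147): 7 bp
  [147,165): 18 bp
  [165,186): 21 bp
  [186,196): 10 bp
  [196,205): 9 bp
  [205,216): 11 bp
  [216,237): 21 bp
  [237,253): 16 bp
  [253,262): 9 bp
  [262,278): 16 bp
  [278,299): 21 bp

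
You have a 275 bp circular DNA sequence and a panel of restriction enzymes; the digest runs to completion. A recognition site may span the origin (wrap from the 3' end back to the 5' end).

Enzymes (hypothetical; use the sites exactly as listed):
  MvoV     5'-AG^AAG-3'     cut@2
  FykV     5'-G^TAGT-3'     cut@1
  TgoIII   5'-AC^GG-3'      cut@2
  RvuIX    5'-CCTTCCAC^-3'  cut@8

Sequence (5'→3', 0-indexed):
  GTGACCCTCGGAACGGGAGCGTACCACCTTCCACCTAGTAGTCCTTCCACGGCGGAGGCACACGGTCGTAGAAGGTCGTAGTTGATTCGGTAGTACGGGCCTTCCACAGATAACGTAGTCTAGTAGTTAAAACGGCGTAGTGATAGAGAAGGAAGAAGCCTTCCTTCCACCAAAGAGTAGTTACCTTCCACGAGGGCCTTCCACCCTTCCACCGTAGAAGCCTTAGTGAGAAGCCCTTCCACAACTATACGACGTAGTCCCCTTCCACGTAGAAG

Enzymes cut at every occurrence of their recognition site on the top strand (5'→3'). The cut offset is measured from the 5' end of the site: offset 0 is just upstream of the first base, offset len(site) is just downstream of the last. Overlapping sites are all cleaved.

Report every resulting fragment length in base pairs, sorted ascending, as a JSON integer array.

[4,4,4,5,6,7,7,7,8,8,8,8,10,11,11,12,12,12,12,13,13,13,14,14,15,17,20]

Scan for sites:
  MvoV (AGAAG, off=2): starts [69, 146, 153, 215, 228, 270] → cuts [71, 148, 155, 217, 230, 272]
  FykV (GTAGT, off=1): starts [37, 77, 89, 114, 122, 136, 176, 253] → cuts [38, 78, 90, 115, 123, 137, 177, 254]
  TgoIII (ACGG, off=2): starts [12, 48, 61, 94, 131] → cuts [14, 50, 63, 96, 133]
  RvuIX (CCTTCCAC, off=8): starts [26, 42, 99, 162, 183, 196, 204, 234, 260] → cuts [34, 50, 107, 170, 191, 204, 212, 242, 268]

Pooled cuts: [14, 34, 38, 50, 63, 71, 78, 90, 96, 107, 115, 123, 133, 137, 148, 155, 170, 177, 191, 204, 212, 217, 230, 242, 254, 268, 272]

Fragment lengths:
  14→34: 20 bp
  34→38: 4 bp
  38→50: 12 bp
  50→63: 13 bp
  63→71: 8 bp
  71→78: 7 bp
  78→90: 12 bp
  90→96: 6 bp
  96→107: 11 bp
  107→115: 8 bp
  115→123: 8 bp
  123→133: 10 bp
  133→137: 4 bp
  137→148: 11 bp
  148→155: 7 bp
  155→170: 15 bp
  170→177: 7 bp
  177→191: 14 bp
  191→204: 13 bp
  204→212: 8 bp
  212→217: 5 bp
  217→230: 13 bp
  230→242: 12 bp
  242→254: 12 bp
  254→268: 14 bp
  268→272: 4 bp
  272→14 (wrap): 275-272+14 = 17 bp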